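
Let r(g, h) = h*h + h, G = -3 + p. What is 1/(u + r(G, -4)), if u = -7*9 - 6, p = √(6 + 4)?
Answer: -1/57 ≈ -0.017544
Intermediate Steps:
p = √10 ≈ 3.1623
G = -3 + √10 ≈ 0.16228
r(g, h) = h + h² (r(g, h) = h² + h = h + h²)
u = -69 (u = -63 - 6 = -69)
1/(u + r(G, -4)) = 1/(-69 - 4*(1 - 4)) = 1/(-69 - 4*(-3)) = 1/(-69 + 12) = 1/(-57) = -1/57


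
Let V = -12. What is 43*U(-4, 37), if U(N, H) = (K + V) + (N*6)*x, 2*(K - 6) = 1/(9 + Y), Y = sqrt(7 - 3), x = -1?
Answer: 17071/22 ≈ 775.95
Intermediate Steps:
Y = 2 (Y = sqrt(4) = 2)
K = 133/22 (K = 6 + 1/(2*(9 + 2)) = 6 + (1/2)/11 = 6 + (1/2)*(1/11) = 6 + 1/22 = 133/22 ≈ 6.0455)
U(N, H) = -131/22 - 6*N (U(N, H) = (133/22 - 12) + (N*6)*(-1) = -131/22 + (6*N)*(-1) = -131/22 - 6*N)
43*U(-4, 37) = 43*(-131/22 - 6*(-4)) = 43*(-131/22 + 24) = 43*(397/22) = 17071/22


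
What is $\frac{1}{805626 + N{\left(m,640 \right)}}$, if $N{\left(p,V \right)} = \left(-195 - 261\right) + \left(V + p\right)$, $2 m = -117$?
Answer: $\frac{2}{1611503} \approx 1.2411 \cdot 10^{-6}$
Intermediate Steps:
$m = - \frac{117}{2}$ ($m = \frac{1}{2} \left(-117\right) = - \frac{117}{2} \approx -58.5$)
$N{\left(p,V \right)} = -456 + V + p$ ($N{\left(p,V \right)} = -456 + \left(V + p\right) = -456 + V + p$)
$\frac{1}{805626 + N{\left(m,640 \right)}} = \frac{1}{805626 - - \frac{251}{2}} = \frac{1}{805626 + \frac{251}{2}} = \frac{1}{\frac{1611503}{2}} = \frac{2}{1611503}$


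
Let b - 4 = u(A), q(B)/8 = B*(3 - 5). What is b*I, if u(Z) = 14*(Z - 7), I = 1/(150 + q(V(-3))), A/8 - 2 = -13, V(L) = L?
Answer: -221/33 ≈ -6.6970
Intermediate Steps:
q(B) = -16*B (q(B) = 8*(B*(3 - 5)) = 8*(B*(-2)) = 8*(-2*B) = -16*B)
A = -88 (A = 16 + 8*(-13) = 16 - 104 = -88)
I = 1/198 (I = 1/(150 - 16*(-3)) = 1/(150 + 48) = 1/198 ≈ 0.0050505)
u(Z) = -98 + 14*Z (u(Z) = 14*(-7 + Z) = -98 + 14*Z)
b = -1326 (b = 4 + (-98 + 14*(-88)) = 4 + (-98 - 1232) = 4 - 1330 = -1326)
b*I = -1326*1/198 = -221/33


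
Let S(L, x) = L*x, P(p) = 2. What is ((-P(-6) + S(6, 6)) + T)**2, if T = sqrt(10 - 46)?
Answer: 1120 + 408*I ≈ 1120.0 + 408.0*I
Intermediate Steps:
T = 6*I (T = sqrt(-36) = 6*I ≈ 6.0*I)
((-P(-6) + S(6, 6)) + T)**2 = ((-1*2 + 6*6) + 6*I)**2 = ((-2 + 36) + 6*I)**2 = (34 + 6*I)**2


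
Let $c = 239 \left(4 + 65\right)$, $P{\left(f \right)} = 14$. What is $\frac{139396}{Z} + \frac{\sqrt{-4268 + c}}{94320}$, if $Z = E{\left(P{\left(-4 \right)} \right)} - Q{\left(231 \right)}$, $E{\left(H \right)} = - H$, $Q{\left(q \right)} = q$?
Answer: $- \frac{139396}{245} + \frac{\sqrt{12223}}{94320} \approx -568.96$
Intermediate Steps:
$c = 16491$ ($c = 239 \cdot 69 = 16491$)
$Z = -245$ ($Z = \left(-1\right) 14 - 231 = -14 - 231 = -245$)
$\frac{139396}{Z} + \frac{\sqrt{-4268 + c}}{94320} = \frac{139396}{-245} + \frac{\sqrt{-4268 + 16491}}{94320} = 139396 \left(- \frac{1}{245}\right) + \sqrt{12223} \cdot \frac{1}{94320} = - \frac{139396}{245} + \frac{\sqrt{12223}}{94320}$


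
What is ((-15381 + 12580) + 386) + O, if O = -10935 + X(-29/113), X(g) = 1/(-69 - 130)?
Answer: -2656651/199 ≈ -13350.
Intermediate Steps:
X(g) = -1/199 (X(g) = 1/(-199) = -1/199)
O = -2176066/199 (O = -10935 - 1/199 = -2176066/199 ≈ -10935.)
((-15381 + 12580) + 386) + O = ((-15381 + 12580) + 386) - 2176066/199 = (-2801 + 386) - 2176066/199 = -2415 - 2176066/199 = -2656651/199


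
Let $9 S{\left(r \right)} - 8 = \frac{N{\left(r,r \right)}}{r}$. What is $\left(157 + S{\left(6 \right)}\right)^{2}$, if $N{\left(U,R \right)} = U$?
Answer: $24964$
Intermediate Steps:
$S{\left(r \right)} = 1$ ($S{\left(r \right)} = \frac{8}{9} + \frac{r \frac{1}{r}}{9} = \frac{8}{9} + \frac{1}{9} \cdot 1 = \frac{8}{9} + \frac{1}{9} = 1$)
$\left(157 + S{\left(6 \right)}\right)^{2} = \left(157 + 1\right)^{2} = 158^{2} = 24964$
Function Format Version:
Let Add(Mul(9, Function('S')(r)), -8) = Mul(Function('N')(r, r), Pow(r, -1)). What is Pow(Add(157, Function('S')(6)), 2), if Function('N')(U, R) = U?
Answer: 24964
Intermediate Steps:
Function('S')(r) = 1 (Function('S')(r) = Add(Rational(8, 9), Mul(Rational(1, 9), Mul(r, Pow(r, -1)))) = Add(Rational(8, 9), Mul(Rational(1, 9), 1)) = Add(Rational(8, 9), Rational(1, 9)) = 1)
Pow(Add(157, Function('S')(6)), 2) = Pow(Add(157, 1), 2) = Pow(158, 2) = 24964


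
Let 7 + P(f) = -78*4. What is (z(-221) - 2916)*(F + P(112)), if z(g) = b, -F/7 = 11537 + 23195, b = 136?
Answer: 676771540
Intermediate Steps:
P(f) = -319 (P(f) = -7 - 78*4 = -7 - 312 = -319)
F = -243124 (F = -7*(11537 + 23195) = -7*34732 = -243124)
z(g) = 136
(z(-221) - 2916)*(F + P(112)) = (136 - 2916)*(-243124 - 319) = -2780*(-243443) = 676771540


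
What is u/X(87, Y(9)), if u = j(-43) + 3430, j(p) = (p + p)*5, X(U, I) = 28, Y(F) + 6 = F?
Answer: 750/7 ≈ 107.14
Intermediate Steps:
Y(F) = -6 + F
j(p) = 10*p (j(p) = (2*p)*5 = 10*p)
u = 3000 (u = 10*(-43) + 3430 = -430 + 3430 = 3000)
u/X(87, Y(9)) = 3000/28 = 3000*(1/28) = 750/7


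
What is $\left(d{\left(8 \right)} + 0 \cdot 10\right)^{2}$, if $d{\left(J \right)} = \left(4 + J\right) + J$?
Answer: $400$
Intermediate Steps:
$d{\left(J \right)} = 4 + 2 J$
$\left(d{\left(8 \right)} + 0 \cdot 10\right)^{2} = \left(\left(4 + 2 \cdot 8\right) + 0 \cdot 10\right)^{2} = \left(\left(4 + 16\right) + 0\right)^{2} = \left(20 + 0\right)^{2} = 20^{2} = 400$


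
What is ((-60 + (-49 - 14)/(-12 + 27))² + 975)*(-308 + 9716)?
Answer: 1198729728/25 ≈ 4.7949e+7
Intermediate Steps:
((-60 + (-49 - 14)/(-12 + 27))² + 975)*(-308 + 9716) = ((-60 - 63/15)² + 975)*9408 = ((-60 - 63*1/15)² + 975)*9408 = ((-60 - 21/5)² + 975)*9408 = ((-321/5)² + 975)*9408 = (103041/25 + 975)*9408 = (127416/25)*9408 = 1198729728/25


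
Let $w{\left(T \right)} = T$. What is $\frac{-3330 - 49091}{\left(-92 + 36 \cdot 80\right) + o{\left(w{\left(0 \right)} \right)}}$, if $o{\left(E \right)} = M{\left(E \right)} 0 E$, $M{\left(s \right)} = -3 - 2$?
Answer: $- \frac{52421}{2788} \approx -18.802$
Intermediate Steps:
$M{\left(s \right)} = -5$
$o{\left(E \right)} = 0$ ($o{\left(E \right)} = \left(-5\right) 0 E = 0 E = 0$)
$\frac{-3330 - 49091}{\left(-92 + 36 \cdot 80\right) + o{\left(w{\left(0 \right)} \right)}} = \frac{-3330 - 49091}{\left(-92 + 36 \cdot 80\right) + 0} = - \frac{52421}{\left(-92 + 2880\right) + 0} = - \frac{52421}{2788 + 0} = - \frac{52421}{2788}$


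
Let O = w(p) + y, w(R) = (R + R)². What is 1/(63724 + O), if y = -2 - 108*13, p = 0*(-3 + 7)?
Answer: 1/62318 ≈ 1.6047e-5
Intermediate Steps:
p = 0 (p = 0*4 = 0)
w(R) = 4*R² (w(R) = (2*R)² = 4*R²)
y = -1406 (y = -2 - 1404 = -1406)
O = -1406 (O = 4*0² - 1406 = 4*0 - 1406 = 0 - 1406 = -1406)
1/(63724 + O) = 1/(63724 - 1406) = 1/62318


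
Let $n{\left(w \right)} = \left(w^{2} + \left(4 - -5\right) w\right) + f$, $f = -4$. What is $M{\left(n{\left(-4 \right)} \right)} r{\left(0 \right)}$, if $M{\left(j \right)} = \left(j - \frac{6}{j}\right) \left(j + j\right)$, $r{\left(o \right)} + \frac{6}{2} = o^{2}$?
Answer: $-3420$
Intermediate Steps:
$n{\left(w \right)} = -4 + w^{2} + 9 w$ ($n{\left(w \right)} = \left(w^{2} + \left(4 - -5\right) w\right) - 4 = \left(w^{2} + \left(4 + 5\right) w\right) - 4 = \left(w^{2} + 9 w\right) - 4 = -4 + w^{2} + 9 w$)
$r{\left(o \right)} = -3 + o^{2}$
$M{\left(j \right)} = 2 j \left(j - \frac{6}{j}\right)$ ($M{\left(j \right)} = \left(j - \frac{6}{j}\right) 2 j = 2 j \left(j - \frac{6}{j}\right)$)
$M{\left(n{\left(-4 \right)} \right)} r{\left(0 \right)} = \left(-12 + 2 \left(-4 + \left(-4\right)^{2} + 9 \left(-4\right)\right)^{2}\right) \left(-3 + 0^{2}\right) = \left(-12 + 2 \left(-4 + 16 - 36\right)^{2}\right) \left(-3 + 0\right) = \left(-12 + 2 \left(-24\right)^{2}\right) \left(-3\right) = \left(-12 + 2 \cdot 576\right) \left(-3\right) = \left(-12 + 1152\right) \left(-3\right) = 1140 \left(-3\right) = -3420$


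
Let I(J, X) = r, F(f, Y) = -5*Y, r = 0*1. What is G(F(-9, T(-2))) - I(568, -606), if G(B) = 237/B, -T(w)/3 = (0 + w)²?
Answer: 79/20 ≈ 3.9500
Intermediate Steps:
r = 0
T(w) = -3*w² (T(w) = -3*(0 + w)² = -3*w²)
I(J, X) = 0
G(F(-9, T(-2))) - I(568, -606) = 237/((-(-15)*(-2)²)) - 1*0 = 237/((-(-15)*4)) + 0 = 237/((-5*(-12))) + 0 = 237/60 + 0 = 237*(1/60) + 0 = 79/20 + 0 = 79/20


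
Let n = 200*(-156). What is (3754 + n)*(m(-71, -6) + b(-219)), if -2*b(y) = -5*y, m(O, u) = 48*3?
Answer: 11074461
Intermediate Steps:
m(O, u) = 144
b(y) = 5*y/2 (b(y) = -(-5)*y/2 = 5*y/2)
n = -31200
(3754 + n)*(m(-71, -6) + b(-219)) = (3754 - 31200)*(144 + (5/2)*(-219)) = -27446*(144 - 1095/2) = -27446*(-807/2) = 11074461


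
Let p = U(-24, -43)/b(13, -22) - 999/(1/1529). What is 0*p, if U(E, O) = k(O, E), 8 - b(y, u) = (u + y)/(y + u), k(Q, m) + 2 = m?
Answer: 0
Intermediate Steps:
k(Q, m) = -2 + m
b(y, u) = 7 (b(y, u) = 8 - (u + y)/(y + u) = 8 - (u + y)/(u + y) = 8 - 1*1 = 8 - 1 = 7)
U(E, O) = -2 + E
p = -10692323/7 (p = (-2 - 24)/7 - 999/(1/1529) = -26*⅐ - 999/1/1529 = -26/7 - 999*1529 = -26/7 - 1527471 = -10692323/7 ≈ -1.5275e+6)
0*p = 0*(-10692323/7) = 0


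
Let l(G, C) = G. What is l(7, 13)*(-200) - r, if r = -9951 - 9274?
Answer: 17825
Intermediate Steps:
r = -19225
l(7, 13)*(-200) - r = 7*(-200) - 1*(-19225) = -1400 + 19225 = 17825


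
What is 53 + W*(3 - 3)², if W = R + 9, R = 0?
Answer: 53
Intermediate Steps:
W = 9 (W = 0 + 9 = 9)
53 + W*(3 - 3)² = 53 + 9*(3 - 3)² = 53 + 9*0² = 53 + 9*0 = 53 + 0 = 53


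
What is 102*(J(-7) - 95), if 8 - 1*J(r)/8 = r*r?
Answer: -43146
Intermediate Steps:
J(r) = 64 - 8*r² (J(r) = 64 - 8*r*r = 64 - 8*r²)
102*(J(-7) - 95) = 102*((64 - 8*(-7)²) - 95) = 102*((64 - 8*49) - 95) = 102*((64 - 392) - 95) = 102*(-328 - 95) = 102*(-423) = -43146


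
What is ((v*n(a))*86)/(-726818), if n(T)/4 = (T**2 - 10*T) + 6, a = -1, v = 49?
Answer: -8428/21377 ≈ -0.39426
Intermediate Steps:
n(T) = 24 - 40*T + 4*T**2 (n(T) = 4*((T**2 - 10*T) + 6) = 4*(6 + T**2 - 10*T) = 24 - 40*T + 4*T**2)
((v*n(a))*86)/(-726818) = ((49*(24 - 40*(-1) + 4*(-1)**2))*86)/(-726818) = ((49*(24 + 40 + 4*1))*86)*(-1/726818) = ((49*(24 + 40 + 4))*86)*(-1/726818) = ((49*68)*86)*(-1/726818) = (3332*86)*(-1/726818) = 286552*(-1/726818) = -8428/21377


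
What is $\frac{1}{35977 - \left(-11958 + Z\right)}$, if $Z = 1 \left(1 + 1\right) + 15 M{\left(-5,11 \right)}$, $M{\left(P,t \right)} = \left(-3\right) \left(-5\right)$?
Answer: $\frac{1}{47708} \approx 2.0961 \cdot 10^{-5}$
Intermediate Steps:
$M{\left(P,t \right)} = 15$
$Z = 227$ ($Z = 1 \left(1 + 1\right) + 15 \cdot 15 = 1 \cdot 2 + 225 = 2 + 225 = 227$)
$\frac{1}{35977 - \left(-11958 + Z\right)} = \frac{1}{35977 + \left(11958 - 227\right)} = \frac{1}{35977 + 11731} = \frac{1}{47708}$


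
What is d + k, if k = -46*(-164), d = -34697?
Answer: -27153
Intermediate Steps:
k = 7544
d + k = -34697 + 7544 = -27153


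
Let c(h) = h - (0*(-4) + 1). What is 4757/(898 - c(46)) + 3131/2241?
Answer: 13331180/1911573 ≈ 6.9739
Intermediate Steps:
c(h) = -1 + h (c(h) = h - (0 + 1) = h - 1*1 = h - 1 = -1 + h)
4757/(898 - c(46)) + 3131/2241 = 4757/(898 - (-1 + 46)) + 3131/2241 = 4757/(898 - 1*45) + 3131*(1/2241) = 4757/(898 - 45) + 3131/2241 = 4757/853 + 3131/2241 = 13331180/1911573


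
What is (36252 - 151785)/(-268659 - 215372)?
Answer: 115533/484031 ≈ 0.23869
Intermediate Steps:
(36252 - 151785)/(-268659 - 215372) = -115533/(-484031) = -115533*(-1/484031) = 115533/484031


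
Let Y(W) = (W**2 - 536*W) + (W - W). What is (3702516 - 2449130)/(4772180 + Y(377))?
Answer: 1253386/4712237 ≈ 0.26599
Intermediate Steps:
Y(W) = W**2 - 536*W (Y(W) = (W**2 - 536*W) + 0 = W**2 - 536*W)
(3702516 - 2449130)/(4772180 + Y(377)) = (3702516 - 2449130)/(4772180 + 377*(-536 + 377)) = 1253386/(4772180 + 377*(-159)) = 1253386/(4772180 - 59943) = 1253386/4712237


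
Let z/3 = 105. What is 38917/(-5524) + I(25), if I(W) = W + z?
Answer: 1839243/5524 ≈ 332.96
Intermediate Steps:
z = 315 (z = 3*105 = 315)
I(W) = 315 + W (I(W) = W + 315 = 315 + W)
38917/(-5524) + I(25) = 38917/(-5524) + (315 + 25) = 38917*(-1/5524) + 340 = -38917/5524 + 340 = 1839243/5524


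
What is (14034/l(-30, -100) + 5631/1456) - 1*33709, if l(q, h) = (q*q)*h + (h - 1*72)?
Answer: -1106295461815/32822608 ≈ -33705.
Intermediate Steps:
l(q, h) = -72 + h + h*q**2 (l(q, h) = q**2*h + (h - 72) = h*q**2 + (-72 + h) = -72 + h + h*q**2)
(14034/l(-30, -100) + 5631/1456) - 1*33709 = (14034/(-72 - 100 - 100*(-30)**2) + 5631/1456) - 1*33709 = (14034/(-72 - 100 - 100*900) + 5631*(1/1456)) - 33709 = (14034/(-72 - 100 - 90000) + 5631/1456) - 33709 = (14034/(-90172) + 5631/1456) - 33709 = (14034*(-1/90172) + 5631/1456) - 33709 = (-7017/45086 + 5631/1456) - 33709 = 121831257/32822608 - 33709 = -1106295461815/32822608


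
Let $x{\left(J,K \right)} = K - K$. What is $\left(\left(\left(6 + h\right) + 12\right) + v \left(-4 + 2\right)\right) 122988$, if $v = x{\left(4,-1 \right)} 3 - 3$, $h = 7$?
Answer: $3812628$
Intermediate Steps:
$x{\left(J,K \right)} = 0$
$v = -3$ ($v = 0 \cdot 3 - 3 = 0 - 3 = -3$)
$\left(\left(\left(6 + h\right) + 12\right) + v \left(-4 + 2\right)\right) 122988 = \left(\left(\left(6 + 7\right) + 12\right) - 3 \left(-4 + 2\right)\right) 122988 = \left(\left(13 + 12\right) - -6\right) 122988 = \left(25 + 6\right) 122988 = 31 \cdot 122988 = 3812628$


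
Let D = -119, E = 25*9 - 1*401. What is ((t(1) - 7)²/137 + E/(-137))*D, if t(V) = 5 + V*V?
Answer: -21063/137 ≈ -153.74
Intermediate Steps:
t(V) = 5 + V²
E = -176 (E = 225 - 401 = -176)
((t(1) - 7)²/137 + E/(-137))*D = (((5 + 1²) - 7)²/137 - 176/(-137))*(-119) = (((5 + 1) - 7)²*(1/137) - 176*(-1/137))*(-119) = ((6 - 7)²*(1/137) + 176/137)*(-119) = ((-1)²*(1/137) + 176/137)*(-119) = (1*(1/137) + 176/137)*(-119) = (1/137 + 176/137)*(-119) = (177/137)*(-119) = -21063/137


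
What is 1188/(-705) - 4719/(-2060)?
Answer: 58641/96820 ≈ 0.60567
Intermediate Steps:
1188/(-705) - 4719/(-2060) = 1188*(-1/705) - 4719*(-1/2060) = -396/235 + 4719/2060 = 58641/96820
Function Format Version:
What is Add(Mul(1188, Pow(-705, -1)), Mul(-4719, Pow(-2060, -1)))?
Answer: Rational(58641, 96820) ≈ 0.60567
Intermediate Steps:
Add(Mul(1188, Pow(-705, -1)), Mul(-4719, Pow(-2060, -1))) = Add(Mul(1188, Rational(-1, 705)), Mul(-4719, Rational(-1, 2060))) = Add(Rational(-396, 235), Rational(4719, 2060)) = Rational(58641, 96820)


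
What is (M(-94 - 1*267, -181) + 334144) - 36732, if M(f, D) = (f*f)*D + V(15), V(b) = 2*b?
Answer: -23290659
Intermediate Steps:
M(f, D) = 30 + D*f² (M(f, D) = (f*f)*D + 2*15 = f²*D + 30 = D*f² + 30 = 30 + D*f²)
(M(-94 - 1*267, -181) + 334144) - 36732 = ((30 - 181*(-94 - 1*267)²) + 334144) - 36732 = ((30 - 181*(-94 - 267)²) + 334144) - 36732 = ((30 - 181*(-361)²) + 334144) - 36732 = ((30 - 181*130321) + 334144) - 36732 = ((30 - 23588101) + 334144) - 36732 = (-23588071 + 334144) - 36732 = -23253927 - 36732 = -23290659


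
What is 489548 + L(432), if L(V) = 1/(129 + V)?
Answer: 274636429/561 ≈ 4.8955e+5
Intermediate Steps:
489548 + L(432) = 489548 + 1/(129 + 432) = 489548 + 1/561 = 274636429/561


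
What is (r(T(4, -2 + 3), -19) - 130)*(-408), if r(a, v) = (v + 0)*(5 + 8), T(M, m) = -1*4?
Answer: 153816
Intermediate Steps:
T(M, m) = -4
r(a, v) = 13*v (r(a, v) = v*13 = 13*v)
(r(T(4, -2 + 3), -19) - 130)*(-408) = (13*(-19) - 130)*(-408) = (-247 - 130)*(-408) = -377*(-408) = 153816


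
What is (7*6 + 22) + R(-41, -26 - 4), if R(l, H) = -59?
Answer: 5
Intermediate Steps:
(7*6 + 22) + R(-41, -26 - 4) = (7*6 + 22) - 59 = (42 + 22) - 59 = 64 - 59 = 5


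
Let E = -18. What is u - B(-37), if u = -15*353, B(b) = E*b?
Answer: -5961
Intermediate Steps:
B(b) = -18*b
u = -5295
u - B(-37) = -5295 - (-18)*(-37) = -5295 - 1*666 = -5295 - 666 = -5961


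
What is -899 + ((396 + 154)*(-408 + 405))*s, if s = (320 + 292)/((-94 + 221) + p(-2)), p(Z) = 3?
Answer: -112667/13 ≈ -8666.7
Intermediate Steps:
s = 306/65 (s = (320 + 292)/((-94 + 221) + 3) = 612/(127 + 3) = 612/130 = 612*(1/130) = 306/65 ≈ 4.7077)
-899 + ((396 + 154)*(-408 + 405))*s = -899 + ((396 + 154)*(-408 + 405))*(306/65) = -899 + (550*(-3))*(306/65) = -899 - 1650*306/65 = -899 - 100980/13 = -112667/13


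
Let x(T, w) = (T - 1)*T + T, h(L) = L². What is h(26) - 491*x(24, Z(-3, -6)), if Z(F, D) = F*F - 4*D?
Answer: -282140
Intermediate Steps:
Z(F, D) = F² - 4*D
x(T, w) = T + T*(-1 + T) (x(T, w) = (-1 + T)*T + T = T*(-1 + T) + T = T + T*(-1 + T))
h(26) - 491*x(24, Z(-3, -6)) = 26² - 491*24² = 676 - 491*576 = 676 - 282816 = -282140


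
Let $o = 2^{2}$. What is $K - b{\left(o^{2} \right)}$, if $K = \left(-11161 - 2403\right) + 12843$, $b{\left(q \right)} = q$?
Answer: $-737$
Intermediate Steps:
$o = 4$
$K = -721$ ($K = \left(-11161 - 2403\right) + 12843 = -13564 + 12843 = -721$)
$K - b{\left(o^{2} \right)} = -721 - 4^{2} = -721 - 16 = -737$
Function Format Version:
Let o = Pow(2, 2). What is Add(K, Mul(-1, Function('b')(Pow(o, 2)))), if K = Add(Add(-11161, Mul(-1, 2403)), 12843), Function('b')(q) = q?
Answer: -737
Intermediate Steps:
o = 4
K = -721 (K = Add(Add(-11161, -2403), 12843) = Add(-13564, 12843) = -721)
Add(K, Mul(-1, Function('b')(Pow(o, 2)))) = Add(-721, Mul(-1, Pow(4, 2))) = Add(-721, Mul(-1, 16)) = Add(-721, -16) = -737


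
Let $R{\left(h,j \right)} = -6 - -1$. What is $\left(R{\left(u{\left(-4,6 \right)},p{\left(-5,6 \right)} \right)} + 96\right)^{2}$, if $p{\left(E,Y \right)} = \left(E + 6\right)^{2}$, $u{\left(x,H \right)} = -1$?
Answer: $8281$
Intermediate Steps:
$p{\left(E,Y \right)} = \left(6 + E\right)^{2}$
$R{\left(h,j \right)} = -5$ ($R{\left(h,j \right)} = -6 + 1 = -5$)
$\left(R{\left(u{\left(-4,6 \right)},p{\left(-5,6 \right)} \right)} + 96\right)^{2} = \left(-5 + 96\right)^{2} = 91^{2} = 8281$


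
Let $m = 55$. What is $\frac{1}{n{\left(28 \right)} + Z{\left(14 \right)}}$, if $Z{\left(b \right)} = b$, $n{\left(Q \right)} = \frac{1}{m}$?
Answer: $\frac{55}{771} \approx 0.071336$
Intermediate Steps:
$n{\left(Q \right)} = \frac{1}{55}$
$\frac{1}{n{\left(28 \right)} + Z{\left(14 \right)}} = \frac{1}{\frac{1}{55} + 14} = \frac{1}{\frac{771}{55}} = \frac{55}{771}$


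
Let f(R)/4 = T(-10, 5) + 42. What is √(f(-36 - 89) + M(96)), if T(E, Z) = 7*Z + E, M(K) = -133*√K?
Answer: 2*√(67 - 133*√6) ≈ 32.173*I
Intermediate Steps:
T(E, Z) = E + 7*Z
f(R) = 268 (f(R) = 4*((-10 + 7*5) + 42) = 4*((-10 + 35) + 42) = 4*(25 + 42) = 4*67 = 268)
√(f(-36 - 89) + M(96)) = √(268 - 532*√6)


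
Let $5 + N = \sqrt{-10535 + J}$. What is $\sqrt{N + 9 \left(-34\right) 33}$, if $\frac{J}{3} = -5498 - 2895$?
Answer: $\sqrt{-10103 + i \sqrt{35714}} \approx 0.94 + 100.52 i$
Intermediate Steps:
$J = -25179$ ($J = 3 \left(-5498 - 2895\right) = 3 \left(-8393\right) = -25179$)
$N = -5 + i \sqrt{35714}$ ($N = -5 + \sqrt{-10535 - 25179} = -5 + \sqrt{-35714} = -5 + i \sqrt{35714} \approx -5.0 + 188.98 i$)
$\sqrt{N + 9 \left(-34\right) 33} = \sqrt{\left(-5 + i \sqrt{35714}\right) + 9 \left(-34\right) 33} = \sqrt{\left(-5 + i \sqrt{35714}\right) - 10098} = \sqrt{-10103 + i \sqrt{35714}}$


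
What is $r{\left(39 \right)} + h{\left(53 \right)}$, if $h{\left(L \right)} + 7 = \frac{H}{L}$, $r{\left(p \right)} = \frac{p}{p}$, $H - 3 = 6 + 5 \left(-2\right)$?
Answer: $- \frac{319}{53} \approx -6.0189$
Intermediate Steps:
$H = -1$ ($H = 3 + \left(6 + 5 \left(-2\right)\right) = 3 + \left(6 - 10\right) = 3 - 4 = -1$)
$r{\left(p \right)} = 1$
$h{\left(L \right)} = -7 - \frac{1}{L}$
$r{\left(39 \right)} + h{\left(53 \right)} = 1 - \frac{372}{53} = - \frac{319}{53}$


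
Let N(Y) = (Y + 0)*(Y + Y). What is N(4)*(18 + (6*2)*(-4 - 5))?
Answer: -2880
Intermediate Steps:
N(Y) = 2*Y² (N(Y) = Y*(2*Y) = 2*Y²)
N(4)*(18 + (6*2)*(-4 - 5)) = (2*4²)*(18 + (6*2)*(-4 - 5)) = (2*16)*(18 + 12*(-9)) = 32*(18 - 108) = 32*(-90) = -2880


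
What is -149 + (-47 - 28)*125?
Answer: -9524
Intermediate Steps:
-149 + (-47 - 28)*125 = -149 - 75*125 = -149 - 9375 = -9524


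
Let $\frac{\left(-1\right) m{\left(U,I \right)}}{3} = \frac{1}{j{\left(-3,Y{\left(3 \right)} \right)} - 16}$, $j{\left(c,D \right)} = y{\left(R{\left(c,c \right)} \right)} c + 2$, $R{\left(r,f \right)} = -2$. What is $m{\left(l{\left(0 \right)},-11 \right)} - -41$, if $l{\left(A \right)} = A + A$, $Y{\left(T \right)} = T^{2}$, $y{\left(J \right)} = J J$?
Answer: $\frac{1069}{26} \approx 41.115$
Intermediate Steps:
$y{\left(J \right)} = J^{2}$
$j{\left(c,D \right)} = 2 + 4 c$ ($j{\left(c,D \right)} = \left(-2\right)^{2} c + 2 = 4 c + 2 = 2 + 4 c$)
$l{\left(A \right)} = 2 A$
$m{\left(U,I \right)} = \frac{3}{26}$ ($m{\left(U,I \right)} = - \frac{3}{\left(2 + 4 \left(-3\right)\right) - 16} = - \frac{3}{\left(2 - 12\right) - 16} = - \frac{3}{-10 - 16} = - \frac{3}{-26} = \left(-3\right) \left(- \frac{1}{26}\right) = \frac{3}{26}$)
$m{\left(l{\left(0 \right)},-11 \right)} - -41 = \frac{3}{26} - -41 = \frac{3}{26} + 41 = \frac{1069}{26}$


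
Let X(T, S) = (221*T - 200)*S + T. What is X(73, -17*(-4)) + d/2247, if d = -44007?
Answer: 811539564/749 ≈ 1.0835e+6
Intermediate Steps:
X(T, S) = T + S*(-200 + 221*T) (X(T, S) = (-200 + 221*T)*S + T = S*(-200 + 221*T) + T = T + S*(-200 + 221*T))
X(73, -17*(-4)) + d/2247 = (73 - (-3400)*(-4) + 221*(-17*(-4))*73) - 44007/2247 = (73 - 200*68 + 221*68*73) - 44007*1/2247 = (73 - 13600 + 1097044) - 14669/749 = 1083517 - 14669/749 = 811539564/749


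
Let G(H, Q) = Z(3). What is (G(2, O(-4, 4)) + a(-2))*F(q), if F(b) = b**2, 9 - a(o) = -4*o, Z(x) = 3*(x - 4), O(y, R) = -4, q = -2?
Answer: -8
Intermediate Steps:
Z(x) = -12 + 3*x (Z(x) = 3*(-4 + x) = -12 + 3*x)
G(H, Q) = -3 (G(H, Q) = -12 + 3*3 = -12 + 9 = -3)
a(o) = 9 + 4*o (a(o) = 9 - (-4)*o = 9 + 4*o)
(G(2, O(-4, 4)) + a(-2))*F(q) = (-3 + (9 + 4*(-2)))*(-2)**2 = (-3 + (9 - 8))*4 = (-3 + 1)*4 = -2*4 = -8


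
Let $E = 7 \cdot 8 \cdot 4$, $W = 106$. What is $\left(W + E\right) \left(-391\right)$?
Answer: $-129030$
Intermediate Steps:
$E = 224$ ($E = 56 \cdot 4 = 224$)
$\left(W + E\right) \left(-391\right) = \left(106 + 224\right) \left(-391\right) = 330 \left(-391\right) = -129030$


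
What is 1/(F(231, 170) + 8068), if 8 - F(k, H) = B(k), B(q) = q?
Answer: 1/7845 ≈ 0.00012747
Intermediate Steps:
F(k, H) = 8 - k
1/(F(231, 170) + 8068) = 1/((8 - 1*231) + 8068) = 1/((8 - 231) + 8068) = 1/(-223 + 8068) = 1/7845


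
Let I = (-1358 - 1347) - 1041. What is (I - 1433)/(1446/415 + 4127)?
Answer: -2149285/1714151 ≈ -1.2538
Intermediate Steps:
I = -3746 (I = -2705 - 1041 = -3746)
(I - 1433)/(1446/415 + 4127) = (-3746 - 1433)/(1446/415 + 4127) = -5179/(1446*(1/415) + 4127) = -5179/(1446/415 + 4127) = -5179/1714151/415 = -5179*415/1714151 = -2149285/1714151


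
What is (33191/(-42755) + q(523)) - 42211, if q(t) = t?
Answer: -1782403631/42755 ≈ -41689.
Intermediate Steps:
(33191/(-42755) + q(523)) - 42211 = (33191/(-42755) + 523) - 42211 = (33191*(-1/42755) + 523) - 42211 = (-33191/42755 + 523) - 42211 = 22327674/42755 - 42211 = -1782403631/42755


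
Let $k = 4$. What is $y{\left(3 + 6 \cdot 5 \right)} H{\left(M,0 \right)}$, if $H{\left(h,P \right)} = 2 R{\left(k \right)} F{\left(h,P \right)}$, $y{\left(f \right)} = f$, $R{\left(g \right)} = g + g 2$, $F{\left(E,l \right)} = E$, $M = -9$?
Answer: $-7128$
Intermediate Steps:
$R{\left(g \right)} = 3 g$ ($R{\left(g \right)} = g + 2 g = 3 g$)
$H{\left(h,P \right)} = 24 h$ ($H{\left(h,P \right)} = 2 \cdot 3 \cdot 4 h = 2 \cdot 12 h = 24 h$)
$y{\left(3 + 6 \cdot 5 \right)} H{\left(M,0 \right)} = \left(3 + 6 \cdot 5\right) 24 \left(-9\right) = \left(3 + 30\right) \left(-216\right) = 33 \left(-216\right) = -7128$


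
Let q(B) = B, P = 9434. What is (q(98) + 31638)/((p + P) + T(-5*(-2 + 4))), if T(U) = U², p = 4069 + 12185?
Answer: 7934/6447 ≈ 1.2306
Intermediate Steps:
p = 16254
(q(98) + 31638)/((p + P) + T(-5*(-2 + 4))) = (98 + 31638)/((16254 + 9434) + (-5*(-2 + 4))²) = 31736/(25688 + (-5*2)²) = 31736/(25688 + (-10)²) = 31736/(25688 + 100) = 31736/25788 = 31736*(1/25788) = 7934/6447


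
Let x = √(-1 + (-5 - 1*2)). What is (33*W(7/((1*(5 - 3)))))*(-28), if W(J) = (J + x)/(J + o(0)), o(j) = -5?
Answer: 2156 + 1232*I*√2 ≈ 2156.0 + 1742.3*I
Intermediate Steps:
x = 2*I*√2 (x = √(-1 + (-5 - 2)) = √(-1 - 7) = √(-8) = 2*I*√2 ≈ 2.8284*I)
W(J) = (J + 2*I*√2)/(-5 + J) (W(J) = (J + 2*I*√2)/(J - 5) = (J + 2*I*√2)/(-5 + J))
(33*W(7/((1*(5 - 3)))))*(-28) = (33*((7/((1*(5 - 3))) + 2*I*√2)/(-5 + 7/((1*(5 - 3))))))*(-28) = (33*((7/((1*2)) + 2*I*√2)/(-5 + 7/((1*2)))))*(-28) = (33*((7/2 + 2*I*√2)/(-5 + 7/2)))*(-28) = (33*((7/2 + 2*I*√2)/(-3/2)))*(-28) = (33*(-2*(7/2 + 2*I*√2)/3))*(-28) = (33*(-7/3 - 4*I*√2/3))*(-28) = (-77 - 44*I*√2)*(-28) = 2156 + 1232*I*√2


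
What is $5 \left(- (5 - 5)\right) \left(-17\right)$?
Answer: $0$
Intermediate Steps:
$5 \left(- (5 - 5)\right) \left(-17\right) = 5 \left(\left(-1\right) 0\right) \left(-17\right) = 5 \cdot 0 \left(-17\right) = 0 \left(-17\right) = 0$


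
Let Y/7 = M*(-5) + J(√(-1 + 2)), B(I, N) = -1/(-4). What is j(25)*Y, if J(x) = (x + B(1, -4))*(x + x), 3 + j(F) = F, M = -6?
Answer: 5005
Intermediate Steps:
B(I, N) = ¼ (B(I, N) = -1*(-¼) = ¼)
j(F) = -3 + F
J(x) = 2*x*(¼ + x) (J(x) = (x + ¼)*(x + x) = (¼ + x)*(2*x) = 2*x*(¼ + x))
Y = 455/2 (Y = 7*(-6*(-5) + √(-1 + 2)*(1 + 4*√(-1 + 2))/2) = 7*(30 + √1*(1 + 4*√1)/2) = 7*(30 + (½)*1*(1 + 4*1)) = 7*(30 + (½)*1*(1 + 4)) = 7*(30 + (½)*1*5) = 7*(30 + 5/2) = 7*(65/2) = 455/2 ≈ 227.50)
j(25)*Y = (-3 + 25)*(455/2) = 22*(455/2) = 5005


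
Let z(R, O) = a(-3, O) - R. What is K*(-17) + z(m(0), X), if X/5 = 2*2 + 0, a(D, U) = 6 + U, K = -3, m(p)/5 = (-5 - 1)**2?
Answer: -103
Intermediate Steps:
m(p) = 180 (m(p) = 5*(-5 - 1)**2 = 5*(-6)**2 = 5*36 = 180)
X = 20 (X = 5*(2*2 + 0) = 5*(4 + 0) = 5*4 = 20)
z(R, O) = 6 + O - R (z(R, O) = (6 + O) - R = 6 + O - R)
K*(-17) + z(m(0), X) = -3*(-17) + (6 + 20 - 1*180) = 51 + (6 + 20 - 180) = 51 - 154 = -103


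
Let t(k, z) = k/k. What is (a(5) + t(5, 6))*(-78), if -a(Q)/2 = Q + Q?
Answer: 1482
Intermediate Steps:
t(k, z) = 1
a(Q) = -4*Q (a(Q) = -2*(Q + Q) = -4*Q)
(a(5) + t(5, 6))*(-78) = (-4*5 + 1)*(-78) = (-20 + 1)*(-78) = -19*(-78) = 1482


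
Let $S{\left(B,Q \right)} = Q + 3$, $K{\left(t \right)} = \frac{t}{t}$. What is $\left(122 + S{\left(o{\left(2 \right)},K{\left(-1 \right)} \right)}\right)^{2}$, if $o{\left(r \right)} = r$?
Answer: $15876$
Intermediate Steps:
$K{\left(t \right)} = 1$
$S{\left(B,Q \right)} = 3 + Q$
$\left(122 + S{\left(o{\left(2 \right)},K{\left(-1 \right)} \right)}\right)^{2} = \left(122 + \left(3 + 1\right)\right)^{2} = \left(122 + 4\right)^{2} = 126^{2} = 15876$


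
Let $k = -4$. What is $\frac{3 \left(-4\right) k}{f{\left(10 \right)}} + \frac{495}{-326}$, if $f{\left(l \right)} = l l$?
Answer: $- \frac{8463}{8150} \approx -1.0384$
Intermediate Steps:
$f{\left(l \right)} = l^{2}$
$\frac{3 \left(-4\right) k}{f{\left(10 \right)}} + \frac{495}{-326} = \frac{3 \left(-4\right) \left(-4\right)}{10^{2}} + \frac{495}{-326} = \frac{\left(-12\right) \left(-4\right)}{100} + 495 \left(- \frac{1}{326}\right) = 48 \cdot \frac{1}{100} - \frac{495}{326} = \frac{12}{25} - \frac{495}{326} = - \frac{8463}{8150}$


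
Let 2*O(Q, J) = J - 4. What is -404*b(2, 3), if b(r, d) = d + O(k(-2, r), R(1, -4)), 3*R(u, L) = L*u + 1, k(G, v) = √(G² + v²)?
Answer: -202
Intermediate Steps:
R(u, L) = ⅓ + L*u/3 (R(u, L) = (L*u + 1)/3 = (1 + L*u)/3 = ⅓ + L*u/3)
O(Q, J) = -2 + J/2 (O(Q, J) = (J - 4)/2 = (-4 + J)/2 = -2 + J/2)
b(r, d) = -5/2 + d (b(r, d) = d + (-2 + (⅓ + (⅓)*(-4)*1)/2) = d + (-2 + (⅓ - 4/3)/2) = d + (-2 + (½)*(-1)) = d + (-2 - ½) = d - 5/2 = -5/2 + d)
-404*b(2, 3) = -404*(-5/2 + 3) = -404*½ = -202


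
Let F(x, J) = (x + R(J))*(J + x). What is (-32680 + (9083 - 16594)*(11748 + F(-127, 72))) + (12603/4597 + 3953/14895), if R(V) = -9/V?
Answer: -77120575509439427/547778520 ≈ -1.4079e+8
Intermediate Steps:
F(x, J) = (J + x)*(x - 9/J) (F(x, J) = (x - 9/J)*(J + x) = (J + x)*(x - 9/J))
(-32680 + (9083 - 16594)*(11748 + F(-127, 72))) + (12603/4597 + 3953/14895) = (-32680 + (9083 - 16594)*(11748 + (-9 + (-127)**2 + 72*(-127) - 9*(-127)/72))) + (12603/4597 + 3953/14895) = (-32680 - 7511*(11748 + (-9 + 16129 - 9144 - 9*(-127)*1/72))) + (12603*(1/4597) + 3953*(1/14895)) = (-32680 - 7511*(11748 + (-9 + 16129 - 9144 + 127/8))) + (12603/4597 + 3953/14895) = (-32680 - 7511*(11748 + 55935/8)) + 205893626/68472315 = (-32680 - 7511*149919/8) + 205893626/68472315 = (-32680 - 1126041609/8) + 205893626/68472315 = -1126303049/8 + 205893626/68472315 = -77120575509439427/547778520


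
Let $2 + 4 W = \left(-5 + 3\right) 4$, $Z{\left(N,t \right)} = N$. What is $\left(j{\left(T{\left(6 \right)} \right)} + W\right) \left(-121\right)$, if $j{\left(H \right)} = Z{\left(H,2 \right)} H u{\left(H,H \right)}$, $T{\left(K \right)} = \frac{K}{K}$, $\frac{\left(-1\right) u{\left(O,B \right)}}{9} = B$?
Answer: $\frac{2783}{2} \approx 1391.5$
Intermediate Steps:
$u{\left(O,B \right)} = - 9 B$
$T{\left(K \right)} = 1$
$W = - \frac{5}{2}$ ($W = - \frac{1}{2} + \frac{\left(-5 + 3\right) 4}{4} = - \frac{1}{2} + \frac{\left(-2\right) 4}{4} = - \frac{1}{2} + \frac{1}{4} \left(-8\right) = - \frac{1}{2} - 2 = - \frac{5}{2} \approx -2.5$)
$j{\left(H \right)} = - 9 H^{3}$ ($j{\left(H \right)} = H H \left(- 9 H\right) = H^{2} \left(- 9 H\right) = - 9 H^{3}$)
$\left(j{\left(T{\left(6 \right)} \right)} + W\right) \left(-121\right) = \left(- 9 \cdot 1^{3} - \frac{5}{2}\right) \left(-121\right) = \left(\left(-9\right) 1 - \frac{5}{2}\right) \left(-121\right) = \left(-9 - \frac{5}{2}\right) \left(-121\right) = \left(- \frac{23}{2}\right) \left(-121\right) = \frac{2783}{2}$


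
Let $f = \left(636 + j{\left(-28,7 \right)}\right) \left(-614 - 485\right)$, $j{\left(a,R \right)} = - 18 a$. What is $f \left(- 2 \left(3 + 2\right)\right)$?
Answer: $12528600$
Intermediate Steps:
$f = -1252860$ ($f = \left(636 - -504\right) \left(-614 - 485\right) = \left(636 + 504\right) \left(-1099\right) = 1140 \left(-1099\right) = -1252860$)
$f \left(- 2 \left(3 + 2\right)\right) = - 1252860 \left(- 2 \left(3 + 2\right)\right) = - 1252860 \left(\left(-2\right) 5\right) = \left(-1252860\right) \left(-10\right) = 12528600$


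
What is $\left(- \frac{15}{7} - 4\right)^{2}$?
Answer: $\frac{1849}{49} \approx 37.735$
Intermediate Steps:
$\left(- \frac{15}{7} - 4\right)^{2} = \left(- \frac{43}{7}\right)^{2} = \frac{1849}{49}$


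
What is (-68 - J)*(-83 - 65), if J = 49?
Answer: 17316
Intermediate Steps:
(-68 - J)*(-83 - 65) = (-68 - 1*49)*(-83 - 65) = (-68 - 49)*(-148) = -117*(-148) = 17316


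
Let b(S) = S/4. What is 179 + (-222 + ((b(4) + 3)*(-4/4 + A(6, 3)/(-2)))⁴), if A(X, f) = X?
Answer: 65493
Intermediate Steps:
b(S) = S/4 (b(S) = S*(¼) = S/4)
179 + (-222 + ((b(4) + 3)*(-4/4 + A(6, 3)/(-2)))⁴) = 179 + (-222 + (((¼)*4 + 3)*(-4/4 + 6/(-2)))⁴) = 179 + (-222 + ((1 + 3)*(-4*¼ + 6*(-½)))⁴) = 179 + (-222 + (4*(-1 - 3))⁴) = 179 + (-222 + (4*(-4))⁴) = 179 + (-222 + (-16)⁴) = 179 + (-222 + 65536) = 179 + 65314 = 65493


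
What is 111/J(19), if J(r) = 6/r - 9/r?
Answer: -703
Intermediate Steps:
J(r) = -3/r
111/J(19) = 111/((-3/19)) = 111/((-3*1/19)) = 111/(-3/19) = 111*(-19/3) = -703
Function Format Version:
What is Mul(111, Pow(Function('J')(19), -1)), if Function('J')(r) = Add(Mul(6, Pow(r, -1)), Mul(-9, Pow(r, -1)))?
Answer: -703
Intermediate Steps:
Function('J')(r) = Mul(-3, Pow(r, -1))
Mul(111, Pow(Function('J')(19), -1)) = Mul(111, Pow(Mul(-3, Pow(19, -1)), -1)) = Mul(111, Pow(Mul(-3, Rational(1, 19)), -1)) = Mul(111, Pow(Rational(-3, 19), -1)) = Mul(111, Rational(-19, 3)) = -703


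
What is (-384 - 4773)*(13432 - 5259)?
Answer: -42148161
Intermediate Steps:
(-384 - 4773)*(13432 - 5259) = -5157*8173 = -42148161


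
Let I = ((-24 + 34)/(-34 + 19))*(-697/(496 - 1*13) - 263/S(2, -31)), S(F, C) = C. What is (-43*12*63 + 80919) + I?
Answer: 2174362865/44919 ≈ 48406.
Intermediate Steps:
I = -210844/44919 (I = ((-24 + 34)/(-34 + 19))*(-697/(496 - 1*13) - 263/(-31)) = (10/(-15))*(-697/(496 - 13) - 263*(-1/31)) = (10*(-1/15))*(-697/483 + 263/31) = -2*(-697*1/483 + 263/31)/3 = -2*(-697/483 + 263/31)/3 = -⅔*105422/14973 = -210844/44919 ≈ -4.6939)
(-43*12*63 + 80919) + I = (-43*12*63 + 80919) - 210844/44919 = (-516*63 + 80919) - 210844/44919 = (-32508 + 80919) - 210844/44919 = 48411 - 210844/44919 = 2174362865/44919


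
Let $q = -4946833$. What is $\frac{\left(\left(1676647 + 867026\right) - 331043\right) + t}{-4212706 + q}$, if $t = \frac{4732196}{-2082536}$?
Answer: $- \frac{1151969224371}{4768767427726} \approx -0.24157$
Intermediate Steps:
$t = - \frac{1183049}{520634}$ ($t = 4732196 \left(- \frac{1}{2082536}\right) = - \frac{1183049}{520634} \approx -2.2723$)
$\frac{\left(\left(1676647 + 867026\right) - 331043\right) + t}{-4212706 + q} = \frac{\left(\left(1676647 + 867026\right) - 331043\right) - \frac{1183049}{520634}}{-4212706 - 4946833} = \frac{\left(2543673 - 331043\right) - \frac{1183049}{520634}}{-9159539} = \left(2212630 - \frac{1183049}{520634}\right) \left(- \frac{1}{9159539}\right) = \frac{1151969224371}{520634} \left(- \frac{1}{9159539}\right) = - \frac{1151969224371}{4768767427726}$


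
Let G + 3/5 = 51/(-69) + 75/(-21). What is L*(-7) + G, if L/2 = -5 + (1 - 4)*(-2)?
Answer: -15223/805 ≈ -18.911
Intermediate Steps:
L = 2 (L = 2*(-5 + (1 - 4)*(-2)) = 2*(-5 - 3*(-2)) = 2*(-5 + 6) = 2*1 = 2)
G = -3953/805 (G = -⅗ + (51/(-69) + 75/(-21)) = -⅗ + (51*(-1/69) + 75*(-1/21)) = -⅗ + (-17/23 - 25/7) = -⅗ - 694/161 = -3953/805 ≈ -4.9106)
L*(-7) + G = 2*(-7) - 3953/805 = -14 - 3953/805 = -15223/805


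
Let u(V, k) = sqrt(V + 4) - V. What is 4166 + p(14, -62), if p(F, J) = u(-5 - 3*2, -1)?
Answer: 4177 + I*sqrt(7) ≈ 4177.0 + 2.6458*I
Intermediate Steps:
u(V, k) = sqrt(4 + V) - V
p(F, J) = 11 + I*sqrt(7) (p(F, J) = sqrt(4 + (-5 - 3*2)) - (-5 - 3*2) = sqrt(4 + (-5 - 6)) - (-5 - 6) = sqrt(4 - 11) - 1*(-11) = sqrt(-7) + 11 = I*sqrt(7) + 11 = 11 + I*sqrt(7))
4166 + p(14, -62) = 4166 + (11 + I*sqrt(7)) = 4177 + I*sqrt(7)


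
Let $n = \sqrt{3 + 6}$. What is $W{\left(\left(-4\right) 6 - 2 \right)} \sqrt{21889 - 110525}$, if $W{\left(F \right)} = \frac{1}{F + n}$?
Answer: $- \frac{2 i \sqrt{22159}}{23} \approx - 12.944 i$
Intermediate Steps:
$n = 3$ ($n = \sqrt{9} = 3$)
$W{\left(F \right)} = \frac{1}{3 + F}$ ($W{\left(F \right)} = \frac{1}{F + 3} = \frac{1}{3 + F}$)
$W{\left(\left(-4\right) 6 - 2 \right)} \sqrt{21889 - 110525} = \frac{\sqrt{21889 - 110525}}{3 - 26} = \frac{\sqrt{-88636}}{3 - 26} = \frac{2 i \sqrt{22159}}{3 - 26} = \frac{2 i \sqrt{22159}}{-23} = - \frac{2 i \sqrt{22159}}{23}$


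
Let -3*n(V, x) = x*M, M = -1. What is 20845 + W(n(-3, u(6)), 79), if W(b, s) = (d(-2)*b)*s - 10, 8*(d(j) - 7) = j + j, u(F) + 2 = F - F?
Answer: 61478/3 ≈ 20493.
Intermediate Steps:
u(F) = -2 (u(F) = -2 + (F - F) = -2 + 0 = -2)
n(V, x) = x/3 (n(V, x) = -x*(-1)/3 = -(-1)*x/3 = x/3)
d(j) = 7 + j/4 (d(j) = 7 + (j + j)/8 = 7 + (2*j)/8 = 7 + j/4)
W(b, s) = -10 + 13*b*s/2 (W(b, s) = ((7 + (¼)*(-2))*b)*s - 10 = ((7 - ½)*b)*s - 10 = (13*b/2)*s - 10 = 13*b*s/2 - 10 = -10 + 13*b*s/2)
20845 + W(n(-3, u(6)), 79) = 20845 + (-10 + (13/2)*((⅓)*(-2))*79) = 20845 + (-10 + (13/2)*(-⅔)*79) = 20845 + (-10 - 1027/3) = 20845 - 1057/3 = 61478/3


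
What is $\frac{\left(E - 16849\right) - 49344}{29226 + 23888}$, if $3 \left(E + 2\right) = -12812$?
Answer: $- \frac{211397}{159342} \approx -1.3267$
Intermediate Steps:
$E = - \frac{12818}{3}$ ($E = -2 + \frac{1}{3} \left(-12812\right) = -2 - \frac{12812}{3} = - \frac{12818}{3} \approx -4272.7$)
$\frac{\left(E - 16849\right) - 49344}{29226 + 23888} = \frac{\left(- \frac{12818}{3} - 16849\right) - 49344}{29226 + 23888} = \frac{\left(- \frac{12818}{3} - 16849\right) - 49344}{53114} = \left(- \frac{63365}{3} - 49344\right) \frac{1}{53114} = \left(- \frac{211397}{3}\right) \frac{1}{53114} = - \frac{211397}{159342}$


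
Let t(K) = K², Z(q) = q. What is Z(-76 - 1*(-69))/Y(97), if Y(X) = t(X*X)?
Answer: -7/88529281 ≈ -7.9070e-8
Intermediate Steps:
Y(X) = X⁴ (Y(X) = (X*X)² = (X²)² = X⁴)
Z(-76 - 1*(-69))/Y(97) = (-76 - 1*(-69))/(97⁴) = (-76 + 69)/88529281 = -7*1/88529281 = -7/88529281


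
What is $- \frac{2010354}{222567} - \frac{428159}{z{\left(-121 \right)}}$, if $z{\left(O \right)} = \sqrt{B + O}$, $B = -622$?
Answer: $- \frac{670118}{74189} + \frac{428159 i \sqrt{743}}{743} \approx -9.0326 + 15708.0 i$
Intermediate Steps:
$z{\left(O \right)} = \sqrt{-622 + O}$
$- \frac{2010354}{222567} - \frac{428159}{z{\left(-121 \right)}} = - \frac{2010354}{222567} - \frac{428159}{\sqrt{-622 - 121}} = \left(-2010354\right) \frac{1}{222567} - \frac{428159}{\sqrt{-743}} = - \frac{670118}{74189} - \frac{428159}{i \sqrt{743}} = - \frac{670118}{74189} - 428159 \left(- \frac{i \sqrt{743}}{743}\right) = - \frac{670118}{74189} + \frac{428159 i \sqrt{743}}{743}$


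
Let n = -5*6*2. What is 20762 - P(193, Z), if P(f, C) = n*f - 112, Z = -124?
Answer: 32454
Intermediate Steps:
n = -60 (n = -30*2 = -60)
P(f, C) = -112 - 60*f (P(f, C) = -60*f - 112 = -112 - 60*f)
20762 - P(193, Z) = 20762 - (-112 - 60*193) = 20762 - (-112 - 11580) = 20762 - 1*(-11692) = 20762 + 11692 = 32454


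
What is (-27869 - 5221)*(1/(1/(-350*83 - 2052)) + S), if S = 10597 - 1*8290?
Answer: 952826550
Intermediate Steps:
S = 2307 (S = 10597 - 8290 = 2307)
(-27869 - 5221)*(1/(1/(-350*83 - 2052)) + S) = (-27869 - 5221)*(1/(1/(-350*83 - 2052)) + 2307) = -33090*(1/(1/(-29050 - 2052)) + 2307) = -33090*(1/(1/(-31102)) + 2307) = -33090*(1/(-1/31102) + 2307) = -33090*(-31102 + 2307) = -33090*(-28795) = 952826550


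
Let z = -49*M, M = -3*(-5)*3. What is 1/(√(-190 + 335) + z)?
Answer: -441/972376 - √145/4861880 ≈ -0.00045600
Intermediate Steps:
M = 45 (M = 15*3 = 45)
z = -2205 (z = -49*45 = -2205)
1/(√(-190 + 335) + z) = 1/(√(-190 + 335) - 2205) = 1/(√145 - 2205) = 1/(-2205 + √145)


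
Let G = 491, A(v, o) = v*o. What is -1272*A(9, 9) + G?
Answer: -102541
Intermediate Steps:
A(v, o) = o*v
-1272*A(9, 9) + G = -11448*9 + 491 = -1272*81 + 491 = -103032 + 491 = -102541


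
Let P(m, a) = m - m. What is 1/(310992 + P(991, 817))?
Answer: 1/310992 ≈ 3.2155e-6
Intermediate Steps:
P(m, a) = 0
1/(310992 + P(991, 817)) = 1/(310992 + 0) = 1/310992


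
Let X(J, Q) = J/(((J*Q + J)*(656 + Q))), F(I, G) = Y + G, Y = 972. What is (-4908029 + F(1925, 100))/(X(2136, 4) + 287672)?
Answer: -16192958100/949317601 ≈ -17.057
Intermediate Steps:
F(I, G) = 972 + G
X(J, Q) = J/((656 + Q)*(J + J*Q)) (X(J, Q) = J/(((J + J*Q)*(656 + Q))) = J/(((656 + Q)*(J + J*Q))) = J*(1/((656 + Q)*(J + J*Q))) = J/((656 + Q)*(J + J*Q)))
(-4908029 + F(1925, 100))/(X(2136, 4) + 287672) = (-4908029 + (972 + 100))/(1/(656 + 4² + 657*4) + 287672) = (-4908029 + 1072)/(1/(656 + 16 + 2628) + 287672) = -4906957/(1/3300 + 287672) = -4906957/949317601/3300 = -4906957*3300/949317601 = -16192958100/949317601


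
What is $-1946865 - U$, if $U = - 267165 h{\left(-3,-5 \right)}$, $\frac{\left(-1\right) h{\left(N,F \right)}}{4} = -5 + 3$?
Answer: $190455$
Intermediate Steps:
$h{\left(N,F \right)} = 8$ ($h{\left(N,F \right)} = - 4 \left(-5 + 3\right) = \left(-4\right) \left(-2\right) = 8$)
$U = -2137320$ ($U = \left(-267165\right) 8 = -2137320$)
$-1946865 - U = -1946865 - -2137320 = -1946865 + 2137320 = 190455$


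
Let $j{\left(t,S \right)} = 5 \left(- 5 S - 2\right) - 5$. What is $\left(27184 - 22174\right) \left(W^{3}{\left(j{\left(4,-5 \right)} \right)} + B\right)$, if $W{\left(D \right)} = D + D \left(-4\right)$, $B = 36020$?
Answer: $-179863909800$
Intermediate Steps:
$j{\left(t,S \right)} = -15 - 25 S$ ($j{\left(t,S \right)} = 5 \left(-2 - 5 S\right) - 5 = \left(-10 - 25 S\right) - 5 = -15 - 25 S$)
$W{\left(D \right)} = - 3 D$ ($W{\left(D \right)} = D - 4 D = - 3 D$)
$\left(27184 - 22174\right) \left(W^{3}{\left(j{\left(4,-5 \right)} \right)} + B\right) = \left(27184 - 22174\right) \left(\left(- 3 \left(-15 - -125\right)\right)^{3} + 36020\right) = 5010 \left(\left(- 3 \left(-15 + 125\right)\right)^{3} + 36020\right) = 5010 \left(\left(\left(-3\right) 110\right)^{3} + 36020\right) = 5010 \left(\left(-330\right)^{3} + 36020\right) = 5010 \left(-35937000 + 36020\right) = 5010 \left(-35900980\right) = -179863909800$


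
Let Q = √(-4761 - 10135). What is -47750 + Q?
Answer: -47750 + 28*I*√19 ≈ -47750.0 + 122.05*I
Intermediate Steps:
Q = 28*I*√19 (Q = √(-14896) = 28*I*√19 ≈ 122.05*I)
-47750 + Q = -47750 + 28*I*√19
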